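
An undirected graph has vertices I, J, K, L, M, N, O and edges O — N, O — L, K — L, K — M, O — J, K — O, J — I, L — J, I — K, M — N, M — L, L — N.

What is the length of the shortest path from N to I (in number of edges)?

3

Distance 0: N.
Distance 1: L, M, O.
Distance 2: J, K.
Distance 3: I — contains I.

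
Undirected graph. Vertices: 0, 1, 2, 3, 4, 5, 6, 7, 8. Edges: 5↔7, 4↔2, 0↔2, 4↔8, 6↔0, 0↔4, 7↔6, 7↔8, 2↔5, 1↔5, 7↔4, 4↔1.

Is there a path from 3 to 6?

No

3 has no edges, so nothing is reachable from it.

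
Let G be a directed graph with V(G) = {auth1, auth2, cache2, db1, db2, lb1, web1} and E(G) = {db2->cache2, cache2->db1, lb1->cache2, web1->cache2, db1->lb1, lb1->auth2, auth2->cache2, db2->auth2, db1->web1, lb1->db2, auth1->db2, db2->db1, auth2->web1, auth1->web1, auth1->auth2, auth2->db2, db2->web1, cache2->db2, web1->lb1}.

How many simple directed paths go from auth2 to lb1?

auth2→cache2→db1→lb1
auth2→cache2→db1→web1→lb1
auth2→cache2→db2→db1→lb1
auth2→cache2→db2→db1→web1→lb1
auth2→cache2→db2→web1→lb1
auth2→db2→cache2→db1→lb1
auth2→db2→cache2→db1→web1→lb1
auth2→db2→db1→lb1
auth2→db2→db1→web1→lb1
auth2→db2→web1→cache2→db1→lb1
auth2→db2→web1→lb1
auth2→web1→cache2→db1→lb1
auth2→web1→cache2→db2→db1→lb1
auth2→web1→lb1

14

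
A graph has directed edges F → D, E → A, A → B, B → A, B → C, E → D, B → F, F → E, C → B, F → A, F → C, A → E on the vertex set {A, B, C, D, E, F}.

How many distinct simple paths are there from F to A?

F→A
F→C→B→A
F→E→A

3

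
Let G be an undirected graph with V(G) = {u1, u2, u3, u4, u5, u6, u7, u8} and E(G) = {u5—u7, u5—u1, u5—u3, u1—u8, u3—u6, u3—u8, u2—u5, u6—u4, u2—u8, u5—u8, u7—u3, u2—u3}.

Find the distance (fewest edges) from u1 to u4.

Distance 0: u1.
Distance 1: u5, u8.
Distance 2: u2, u3, u7.
Distance 3: u6.
Distance 4: u4 — contains u4.

4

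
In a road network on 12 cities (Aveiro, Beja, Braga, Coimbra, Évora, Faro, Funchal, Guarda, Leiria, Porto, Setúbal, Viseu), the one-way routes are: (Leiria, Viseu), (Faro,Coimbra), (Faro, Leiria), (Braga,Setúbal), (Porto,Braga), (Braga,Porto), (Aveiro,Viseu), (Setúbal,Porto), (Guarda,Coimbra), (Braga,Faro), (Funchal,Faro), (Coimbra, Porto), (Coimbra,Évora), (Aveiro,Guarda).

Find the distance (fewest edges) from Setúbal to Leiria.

Distance 0: Setúbal.
Distance 1: Porto.
Distance 2: Braga.
Distance 3: Faro.
Distance 4: Coimbra, Leiria — contains Leiria.

4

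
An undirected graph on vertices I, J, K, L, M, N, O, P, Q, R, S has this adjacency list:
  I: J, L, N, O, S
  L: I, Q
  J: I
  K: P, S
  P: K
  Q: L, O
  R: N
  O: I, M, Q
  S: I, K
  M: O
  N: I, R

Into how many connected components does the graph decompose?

From I: component {I, J, K, L, M, N, O, P, Q, R, S}.
That's 1 component.

1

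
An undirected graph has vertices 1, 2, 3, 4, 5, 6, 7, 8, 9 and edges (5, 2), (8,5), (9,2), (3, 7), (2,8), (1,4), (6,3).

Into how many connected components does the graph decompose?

From 1: component {1, 4}.
From 2: component {2, 5, 8, 9}.
From 3: component {3, 6, 7}.
That's 3 components.

3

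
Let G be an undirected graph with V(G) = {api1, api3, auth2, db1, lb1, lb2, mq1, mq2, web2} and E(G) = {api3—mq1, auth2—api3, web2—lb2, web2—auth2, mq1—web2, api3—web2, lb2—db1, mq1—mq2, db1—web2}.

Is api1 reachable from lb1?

No

lb1 has no edges, so nothing is reachable from it.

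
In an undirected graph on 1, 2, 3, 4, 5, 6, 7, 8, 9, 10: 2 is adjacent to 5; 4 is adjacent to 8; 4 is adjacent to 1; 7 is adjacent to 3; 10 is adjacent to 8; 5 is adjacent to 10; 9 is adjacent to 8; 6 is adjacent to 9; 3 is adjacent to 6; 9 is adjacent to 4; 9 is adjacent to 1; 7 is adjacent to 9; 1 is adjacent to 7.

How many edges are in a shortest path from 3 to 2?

6

Distance 0: 3.
Distance 1: 6, 7.
Distance 2: 1, 9.
Distance 3: 4, 8.
Distance 4: 10.
Distance 5: 5.
Distance 6: 2 — contains 2.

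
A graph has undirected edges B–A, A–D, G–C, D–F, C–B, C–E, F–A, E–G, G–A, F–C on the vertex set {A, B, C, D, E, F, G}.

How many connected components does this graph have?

From A: component {A, B, C, D, E, F, G}.
That's 1 component.

1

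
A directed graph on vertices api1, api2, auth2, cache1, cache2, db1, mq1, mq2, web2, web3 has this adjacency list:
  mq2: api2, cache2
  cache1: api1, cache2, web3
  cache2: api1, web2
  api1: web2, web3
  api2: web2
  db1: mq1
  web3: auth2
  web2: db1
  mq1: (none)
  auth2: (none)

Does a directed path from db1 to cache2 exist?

No

Explore from db1.
Distance 1: reach mq1.
The search from db1 is exhausted; no directed path reaches cache2.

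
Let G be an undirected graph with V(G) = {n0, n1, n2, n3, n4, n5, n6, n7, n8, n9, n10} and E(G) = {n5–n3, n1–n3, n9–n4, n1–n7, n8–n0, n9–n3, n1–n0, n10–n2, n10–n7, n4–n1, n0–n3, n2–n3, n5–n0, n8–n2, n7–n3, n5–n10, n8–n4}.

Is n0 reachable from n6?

n6 has no edges, so nothing is reachable from it.

No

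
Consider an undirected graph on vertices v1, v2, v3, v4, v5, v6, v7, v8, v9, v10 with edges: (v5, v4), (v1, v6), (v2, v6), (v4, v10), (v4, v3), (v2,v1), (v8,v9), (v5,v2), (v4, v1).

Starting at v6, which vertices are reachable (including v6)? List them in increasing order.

v1, v2, v3, v4, v5, v6, v10

Start at v6.
Its neighbours: v1, v2.
Then their neighbours: v4, v5.
Then next layer: v3, v10.
Nothing further is reachable.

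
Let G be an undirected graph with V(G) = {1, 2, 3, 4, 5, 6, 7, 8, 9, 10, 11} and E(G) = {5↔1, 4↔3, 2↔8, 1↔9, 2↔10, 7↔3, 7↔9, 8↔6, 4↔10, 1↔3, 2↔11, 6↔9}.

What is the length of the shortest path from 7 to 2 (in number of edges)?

Distance 0: 7.
Distance 1: 3, 9.
Distance 2: 1, 4, 6.
Distance 3: 5, 8, 10.
Distance 4: 2 — contains 2.

4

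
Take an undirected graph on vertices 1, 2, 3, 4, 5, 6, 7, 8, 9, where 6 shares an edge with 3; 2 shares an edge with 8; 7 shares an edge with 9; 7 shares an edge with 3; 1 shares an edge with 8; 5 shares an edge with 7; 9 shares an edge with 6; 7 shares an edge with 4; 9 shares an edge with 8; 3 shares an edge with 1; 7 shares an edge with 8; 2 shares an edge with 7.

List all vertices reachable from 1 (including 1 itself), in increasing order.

Start at 1.
Its neighbours: 3, 8.
Then their neighbours: 2, 6, 7, 9.
Then next layer: 4, 5.
Every vertex is now reached.

1, 2, 3, 4, 5, 6, 7, 8, 9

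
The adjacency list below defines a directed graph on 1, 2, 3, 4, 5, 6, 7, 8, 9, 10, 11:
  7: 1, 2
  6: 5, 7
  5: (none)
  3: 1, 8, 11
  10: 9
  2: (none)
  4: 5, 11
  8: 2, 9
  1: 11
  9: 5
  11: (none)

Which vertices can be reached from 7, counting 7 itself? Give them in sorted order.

1, 2, 7, 11

Start at 7.
Its neighbours: 1, 2.
Then their neighbours: 11.
Nothing further is reachable.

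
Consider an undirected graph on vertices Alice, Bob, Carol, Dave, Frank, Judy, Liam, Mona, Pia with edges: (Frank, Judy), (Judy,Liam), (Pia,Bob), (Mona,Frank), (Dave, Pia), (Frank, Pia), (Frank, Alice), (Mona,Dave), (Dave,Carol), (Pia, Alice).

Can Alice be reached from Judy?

Yes

Explore from Judy.
Distance 1: reach Frank, Liam.
Distance 2: reach Alice, Mona, Pia.
Found Alice.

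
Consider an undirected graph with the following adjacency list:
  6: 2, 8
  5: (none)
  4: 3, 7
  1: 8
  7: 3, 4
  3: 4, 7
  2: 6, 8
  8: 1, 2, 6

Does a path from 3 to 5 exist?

No

Explore from 3.
Distance 1: reach 4, 7.
The search is exhausted without reaching 5; it lies in a different component.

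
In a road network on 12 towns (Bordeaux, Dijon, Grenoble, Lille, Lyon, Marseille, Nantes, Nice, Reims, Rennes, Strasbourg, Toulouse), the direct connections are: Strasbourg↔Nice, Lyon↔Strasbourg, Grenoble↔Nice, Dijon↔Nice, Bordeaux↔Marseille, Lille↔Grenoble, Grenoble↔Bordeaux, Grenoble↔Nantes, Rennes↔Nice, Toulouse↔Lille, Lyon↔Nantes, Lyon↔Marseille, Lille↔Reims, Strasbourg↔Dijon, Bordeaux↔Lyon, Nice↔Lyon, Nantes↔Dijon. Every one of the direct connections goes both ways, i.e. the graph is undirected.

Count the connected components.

1

From Bordeaux: component {Bordeaux, Dijon, Grenoble, Lille, Lyon, Marseille, Nantes, Nice, Reims, Rennes, Strasbourg, Toulouse}.
That's 1 component.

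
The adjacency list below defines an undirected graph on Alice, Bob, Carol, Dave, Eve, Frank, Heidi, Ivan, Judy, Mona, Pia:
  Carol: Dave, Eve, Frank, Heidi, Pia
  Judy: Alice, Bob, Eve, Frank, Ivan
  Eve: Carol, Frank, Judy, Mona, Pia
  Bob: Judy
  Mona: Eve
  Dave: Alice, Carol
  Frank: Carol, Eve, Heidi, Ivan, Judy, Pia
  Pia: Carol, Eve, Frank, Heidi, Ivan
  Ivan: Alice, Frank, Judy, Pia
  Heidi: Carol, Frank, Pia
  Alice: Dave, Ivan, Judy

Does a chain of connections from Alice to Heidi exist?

Explore from Alice.
Distance 1: reach Dave, Ivan, Judy.
Distance 2: reach Bob, Carol, Eve, Frank, Pia.
Distance 3: reach Heidi, Mona.
Found Heidi.

Yes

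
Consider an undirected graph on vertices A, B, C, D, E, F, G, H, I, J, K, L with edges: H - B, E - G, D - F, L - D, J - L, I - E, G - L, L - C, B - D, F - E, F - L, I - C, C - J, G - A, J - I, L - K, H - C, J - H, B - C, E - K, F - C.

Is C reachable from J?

Explore from J.
Distance 1: reach C, H, I, L.
Found C.

Yes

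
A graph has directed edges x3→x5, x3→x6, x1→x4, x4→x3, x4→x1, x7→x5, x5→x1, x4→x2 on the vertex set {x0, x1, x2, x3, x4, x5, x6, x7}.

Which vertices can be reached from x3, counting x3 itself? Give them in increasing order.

Start at x3.
Its neighbours: x5, x6.
Then their neighbours: x1.
Then next layer: x4.
Then next layer: x2.
Nothing further is reachable.

x1, x2, x3, x4, x5, x6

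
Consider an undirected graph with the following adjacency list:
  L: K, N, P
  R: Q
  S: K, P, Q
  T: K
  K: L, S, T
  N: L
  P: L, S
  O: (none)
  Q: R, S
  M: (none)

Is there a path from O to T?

O has no edges, so nothing is reachable from it.

No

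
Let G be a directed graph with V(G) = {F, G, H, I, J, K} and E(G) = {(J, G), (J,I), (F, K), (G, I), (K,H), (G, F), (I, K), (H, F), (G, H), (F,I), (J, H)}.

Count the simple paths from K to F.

1

K→H→F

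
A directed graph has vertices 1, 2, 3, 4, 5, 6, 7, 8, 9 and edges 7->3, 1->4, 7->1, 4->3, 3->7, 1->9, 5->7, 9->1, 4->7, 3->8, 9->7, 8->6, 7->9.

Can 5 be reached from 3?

No

Explore from 3.
Distance 1: reach 7, 8.
Distance 2: reach 1, 6, 9.
Distance 3: reach 4.
The search from 3 is exhausted; no directed path reaches 5.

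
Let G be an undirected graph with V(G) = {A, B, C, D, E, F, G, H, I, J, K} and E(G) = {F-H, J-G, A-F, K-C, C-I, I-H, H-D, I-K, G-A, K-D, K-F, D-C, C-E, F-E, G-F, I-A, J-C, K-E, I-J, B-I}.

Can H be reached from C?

Yes

Explore from C.
Distance 1: reach D, E, I, J, K.
Distance 2: reach A, B, F, G, H.
Found H.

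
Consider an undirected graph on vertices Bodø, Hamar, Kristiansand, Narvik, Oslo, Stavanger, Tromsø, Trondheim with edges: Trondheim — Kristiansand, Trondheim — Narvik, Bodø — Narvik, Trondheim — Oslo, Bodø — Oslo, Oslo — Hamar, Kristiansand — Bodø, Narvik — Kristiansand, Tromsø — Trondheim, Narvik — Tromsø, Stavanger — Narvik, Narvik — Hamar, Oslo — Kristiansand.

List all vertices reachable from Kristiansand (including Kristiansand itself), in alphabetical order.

Start at Kristiansand.
Its neighbours: Bodø, Narvik, Oslo, Trondheim.
Then their neighbours: Hamar, Stavanger, Tromsø.
Every vertex is now reached.

Bodø, Hamar, Kristiansand, Narvik, Oslo, Stavanger, Tromsø, Trondheim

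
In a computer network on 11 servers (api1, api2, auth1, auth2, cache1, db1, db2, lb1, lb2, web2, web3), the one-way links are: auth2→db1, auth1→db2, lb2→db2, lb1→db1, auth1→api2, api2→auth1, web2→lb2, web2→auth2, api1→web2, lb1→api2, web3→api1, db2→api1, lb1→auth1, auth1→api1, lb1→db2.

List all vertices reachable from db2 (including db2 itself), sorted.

api1, auth2, db1, db2, lb2, web2

Start at db2.
Its neighbours: api1.
Then their neighbours: web2.
Then next layer: auth2, lb2.
Then next layer: db1.
Nothing further is reachable.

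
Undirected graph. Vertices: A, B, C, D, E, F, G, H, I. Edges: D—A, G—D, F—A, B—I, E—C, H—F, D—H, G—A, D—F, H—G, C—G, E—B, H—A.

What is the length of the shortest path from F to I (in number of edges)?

6

Distance 0: F.
Distance 1: A, D, H.
Distance 2: G.
Distance 3: C.
Distance 4: E.
Distance 5: B.
Distance 6: I — contains I.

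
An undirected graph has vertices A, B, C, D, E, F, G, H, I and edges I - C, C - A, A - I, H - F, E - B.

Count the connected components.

From A: component {A, C, I}.
From B: component {B, E}.
From D: component {D}.
From F: component {F, H}.
From G: component {G}.
That's 5 components.

5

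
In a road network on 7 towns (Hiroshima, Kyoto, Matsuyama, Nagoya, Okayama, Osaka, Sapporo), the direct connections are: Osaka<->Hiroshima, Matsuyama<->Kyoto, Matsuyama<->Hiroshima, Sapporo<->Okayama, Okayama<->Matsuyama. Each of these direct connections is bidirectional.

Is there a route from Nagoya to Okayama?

Nagoya has no edges, so nothing is reachable from it.

No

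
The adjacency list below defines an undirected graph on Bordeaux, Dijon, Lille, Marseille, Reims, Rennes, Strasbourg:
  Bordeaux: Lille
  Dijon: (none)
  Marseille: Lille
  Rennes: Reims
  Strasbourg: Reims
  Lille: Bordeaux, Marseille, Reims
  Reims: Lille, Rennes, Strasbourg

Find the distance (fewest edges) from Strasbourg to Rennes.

Distance 0: Strasbourg.
Distance 1: Reims.
Distance 2: Lille, Rennes — contains Rennes.

2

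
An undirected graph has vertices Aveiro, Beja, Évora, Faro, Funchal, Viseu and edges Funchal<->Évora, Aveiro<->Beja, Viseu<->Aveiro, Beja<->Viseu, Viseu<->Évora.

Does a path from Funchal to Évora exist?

Explore from Funchal.
Distance 1: reach Évora.
Found Évora.

Yes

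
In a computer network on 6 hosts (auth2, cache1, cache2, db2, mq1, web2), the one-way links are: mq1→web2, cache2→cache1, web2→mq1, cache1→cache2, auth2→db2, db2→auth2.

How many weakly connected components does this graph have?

From auth2: component {auth2, db2}.
From cache1: component {cache1, cache2}.
From mq1: component {mq1, web2}.
That's 3 components.

3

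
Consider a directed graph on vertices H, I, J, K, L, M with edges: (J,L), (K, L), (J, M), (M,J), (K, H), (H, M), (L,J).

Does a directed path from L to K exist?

No

Explore from L.
Distance 1: reach J.
Distance 2: reach M.
The search from L is exhausted; no directed path reaches K.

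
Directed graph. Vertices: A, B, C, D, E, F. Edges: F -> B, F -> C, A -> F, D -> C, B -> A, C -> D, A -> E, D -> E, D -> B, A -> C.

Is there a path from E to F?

E has no outgoing edges, so nothing is reachable from it.

No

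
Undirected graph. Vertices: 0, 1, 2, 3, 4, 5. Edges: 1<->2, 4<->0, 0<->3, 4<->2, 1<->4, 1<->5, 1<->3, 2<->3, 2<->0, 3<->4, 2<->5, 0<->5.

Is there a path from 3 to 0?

Yes

Explore from 3.
Distance 1: reach 0, 1, 2, 4.
Found 0.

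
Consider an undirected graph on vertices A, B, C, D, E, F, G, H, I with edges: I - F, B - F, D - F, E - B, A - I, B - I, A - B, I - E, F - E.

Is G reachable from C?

C has no edges, so nothing is reachable from it.

No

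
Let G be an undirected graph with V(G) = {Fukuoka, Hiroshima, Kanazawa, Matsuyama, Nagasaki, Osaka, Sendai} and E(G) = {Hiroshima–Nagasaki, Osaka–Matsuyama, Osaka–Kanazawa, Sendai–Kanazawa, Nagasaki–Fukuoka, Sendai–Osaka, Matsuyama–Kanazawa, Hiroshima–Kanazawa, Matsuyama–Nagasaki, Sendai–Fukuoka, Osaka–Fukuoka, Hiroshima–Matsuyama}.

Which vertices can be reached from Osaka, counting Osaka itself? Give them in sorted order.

Fukuoka, Hiroshima, Kanazawa, Matsuyama, Nagasaki, Osaka, Sendai

Start at Osaka.
Its neighbours: Fukuoka, Kanazawa, Matsuyama, Sendai.
Then their neighbours: Hiroshima, Nagasaki.
Every vertex is now reached.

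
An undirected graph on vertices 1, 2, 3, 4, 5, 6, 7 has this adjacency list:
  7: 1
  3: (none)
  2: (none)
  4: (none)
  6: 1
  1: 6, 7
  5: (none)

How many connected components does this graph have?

From 1: component {1, 6, 7}.
From 2: component {2}.
From 3: component {3}.
From 4: component {4}.
From 5: component {5}.
That's 5 components.

5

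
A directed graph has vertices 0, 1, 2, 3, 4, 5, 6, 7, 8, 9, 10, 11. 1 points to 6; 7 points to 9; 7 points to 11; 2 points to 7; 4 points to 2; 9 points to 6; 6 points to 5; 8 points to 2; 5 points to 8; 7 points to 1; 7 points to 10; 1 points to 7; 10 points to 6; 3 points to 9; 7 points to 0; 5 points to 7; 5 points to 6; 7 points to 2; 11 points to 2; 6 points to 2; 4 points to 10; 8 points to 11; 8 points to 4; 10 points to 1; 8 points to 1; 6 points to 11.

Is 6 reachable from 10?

Explore from 10.
Distance 1: reach 1, 6.
Found 6.

Yes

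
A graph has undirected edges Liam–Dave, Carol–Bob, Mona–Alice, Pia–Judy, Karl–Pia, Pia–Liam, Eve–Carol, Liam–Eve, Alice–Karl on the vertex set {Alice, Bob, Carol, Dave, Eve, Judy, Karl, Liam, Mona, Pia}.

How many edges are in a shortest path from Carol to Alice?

5

Distance 0: Carol.
Distance 1: Bob, Eve.
Distance 2: Liam.
Distance 3: Dave, Pia.
Distance 4: Judy, Karl.
Distance 5: Alice — contains Alice.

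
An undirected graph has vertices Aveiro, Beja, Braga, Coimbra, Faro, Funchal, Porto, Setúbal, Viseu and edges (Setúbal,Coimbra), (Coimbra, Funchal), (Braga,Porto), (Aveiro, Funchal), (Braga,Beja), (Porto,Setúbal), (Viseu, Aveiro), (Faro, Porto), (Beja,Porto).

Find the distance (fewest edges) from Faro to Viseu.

6

Distance 0: Faro.
Distance 1: Porto.
Distance 2: Beja, Braga, Setúbal.
Distance 3: Coimbra.
Distance 4: Funchal.
Distance 5: Aveiro.
Distance 6: Viseu — contains Viseu.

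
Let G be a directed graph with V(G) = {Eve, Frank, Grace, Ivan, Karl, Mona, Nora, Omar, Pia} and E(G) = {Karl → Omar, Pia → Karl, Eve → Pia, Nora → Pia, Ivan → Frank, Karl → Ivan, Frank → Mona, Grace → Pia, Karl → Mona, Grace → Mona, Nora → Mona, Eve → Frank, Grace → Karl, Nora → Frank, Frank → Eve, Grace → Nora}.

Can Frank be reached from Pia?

Explore from Pia.
Distance 1: reach Karl.
Distance 2: reach Ivan, Mona, Omar.
Distance 3: reach Frank.
Found Frank.

Yes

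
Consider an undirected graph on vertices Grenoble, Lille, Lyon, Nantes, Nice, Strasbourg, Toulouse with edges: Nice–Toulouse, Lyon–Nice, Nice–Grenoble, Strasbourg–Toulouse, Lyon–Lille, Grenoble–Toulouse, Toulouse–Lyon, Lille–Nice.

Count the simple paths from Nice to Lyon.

Nice–Grenoble–Toulouse–Lyon
Nice–Lille–Lyon
Nice–Lyon
Nice–Toulouse–Lyon

4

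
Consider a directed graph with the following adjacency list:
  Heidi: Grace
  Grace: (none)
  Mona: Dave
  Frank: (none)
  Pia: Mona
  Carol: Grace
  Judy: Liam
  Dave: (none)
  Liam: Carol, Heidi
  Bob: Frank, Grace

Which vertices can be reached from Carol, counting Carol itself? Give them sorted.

Carol, Grace

Start at Carol.
Its neighbours: Grace.
Nothing further is reachable.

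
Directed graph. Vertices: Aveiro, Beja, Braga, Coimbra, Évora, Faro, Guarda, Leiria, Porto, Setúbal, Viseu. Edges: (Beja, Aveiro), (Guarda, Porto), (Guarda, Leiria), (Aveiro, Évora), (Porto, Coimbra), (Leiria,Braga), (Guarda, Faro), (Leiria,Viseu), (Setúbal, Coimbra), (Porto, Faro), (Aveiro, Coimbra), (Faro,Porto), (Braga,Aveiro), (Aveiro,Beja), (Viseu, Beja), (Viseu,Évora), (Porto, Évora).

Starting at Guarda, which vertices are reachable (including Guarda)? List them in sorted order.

Aveiro, Beja, Braga, Coimbra, Évora, Faro, Guarda, Leiria, Porto, Viseu

Start at Guarda.
Its neighbours: Faro, Leiria, Porto.
Then their neighbours: Braga, Coimbra, Évora, Viseu.
Then next layer: Aveiro, Beja.
Nothing further is reachable.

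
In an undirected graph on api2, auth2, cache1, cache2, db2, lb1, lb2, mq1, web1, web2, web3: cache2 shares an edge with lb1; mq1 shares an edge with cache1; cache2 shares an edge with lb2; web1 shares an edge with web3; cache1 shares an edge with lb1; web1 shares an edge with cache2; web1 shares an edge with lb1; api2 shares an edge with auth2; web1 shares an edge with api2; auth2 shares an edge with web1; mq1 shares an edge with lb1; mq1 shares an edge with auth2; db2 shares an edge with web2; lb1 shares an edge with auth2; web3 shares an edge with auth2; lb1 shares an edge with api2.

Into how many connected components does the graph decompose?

From api2: component {api2, auth2, cache1, cache2, lb1, lb2, mq1, web1, web3}.
From db2: component {db2, web2}.
That's 2 components.

2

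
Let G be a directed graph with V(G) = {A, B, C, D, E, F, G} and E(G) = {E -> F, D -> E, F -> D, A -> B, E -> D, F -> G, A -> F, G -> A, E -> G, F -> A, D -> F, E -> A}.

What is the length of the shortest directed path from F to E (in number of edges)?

2

Distance 0: F.
Distance 1: A, D, G.
Distance 2: B, E — contains E.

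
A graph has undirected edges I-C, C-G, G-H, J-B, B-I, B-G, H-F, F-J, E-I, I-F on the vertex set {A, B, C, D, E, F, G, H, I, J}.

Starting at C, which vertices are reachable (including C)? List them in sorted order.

Start at C.
Its neighbours: G, I.
Then their neighbours: B, E, F, H.
Then next layer: J.
Nothing further is reachable.

B, C, E, F, G, H, I, J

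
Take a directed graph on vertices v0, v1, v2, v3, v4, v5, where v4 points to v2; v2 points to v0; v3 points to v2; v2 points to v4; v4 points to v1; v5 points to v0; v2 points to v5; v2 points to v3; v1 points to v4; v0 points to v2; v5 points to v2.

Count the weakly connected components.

1

From v0: component {v0, v1, v2, v3, v4, v5}.
That's 1 component.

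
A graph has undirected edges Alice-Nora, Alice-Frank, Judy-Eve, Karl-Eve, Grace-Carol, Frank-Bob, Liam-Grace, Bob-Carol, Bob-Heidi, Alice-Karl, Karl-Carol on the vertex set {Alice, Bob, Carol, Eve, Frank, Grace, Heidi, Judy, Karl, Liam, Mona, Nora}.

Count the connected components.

2

From Alice: component {Alice, Bob, Carol, Eve, Frank, Grace, Heidi, Judy, Karl, Liam, Nora}.
From Mona: component {Mona}.
That's 2 components.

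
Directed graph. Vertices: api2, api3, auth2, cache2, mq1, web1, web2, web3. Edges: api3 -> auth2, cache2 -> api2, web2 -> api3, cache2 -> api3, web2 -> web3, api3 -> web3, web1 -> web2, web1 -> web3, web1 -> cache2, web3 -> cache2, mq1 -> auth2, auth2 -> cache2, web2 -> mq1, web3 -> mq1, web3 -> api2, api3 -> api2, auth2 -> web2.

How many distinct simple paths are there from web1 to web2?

web1→cache2→api3→auth2→web2
web1→cache2→api3→web3→mq1→auth2→web2
web1→web2
web1→web3→cache2→api3→auth2→web2
web1→web3→mq1→auth2→web2

5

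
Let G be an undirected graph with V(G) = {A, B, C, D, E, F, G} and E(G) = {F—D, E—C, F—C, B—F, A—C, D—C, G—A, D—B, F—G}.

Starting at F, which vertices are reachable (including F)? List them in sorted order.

A, B, C, D, E, F, G

Start at F.
Its neighbours: B, C, D, G.
Then their neighbours: A, E.
Every vertex is now reached.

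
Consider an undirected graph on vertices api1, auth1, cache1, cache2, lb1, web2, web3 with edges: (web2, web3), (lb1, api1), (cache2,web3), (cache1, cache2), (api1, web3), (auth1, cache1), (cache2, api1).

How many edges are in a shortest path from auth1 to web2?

4

Distance 0: auth1.
Distance 1: cache1.
Distance 2: cache2.
Distance 3: api1, web3.
Distance 4: lb1, web2 — contains web2.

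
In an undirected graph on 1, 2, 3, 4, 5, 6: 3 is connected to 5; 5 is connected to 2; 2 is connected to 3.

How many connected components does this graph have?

From 1: component {1}.
From 2: component {2, 3, 5}.
From 4: component {4}.
From 6: component {6}.
That's 4 components.

4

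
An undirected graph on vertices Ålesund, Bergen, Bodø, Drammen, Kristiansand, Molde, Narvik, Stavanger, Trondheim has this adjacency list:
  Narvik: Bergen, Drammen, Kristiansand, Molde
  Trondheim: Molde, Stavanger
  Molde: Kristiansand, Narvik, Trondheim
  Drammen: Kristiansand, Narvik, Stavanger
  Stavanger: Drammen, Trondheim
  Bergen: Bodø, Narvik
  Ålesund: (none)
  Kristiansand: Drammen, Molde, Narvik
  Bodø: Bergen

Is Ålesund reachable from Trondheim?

Explore from Trondheim.
Distance 1: reach Molde, Stavanger.
Distance 2: reach Drammen, Kristiansand, Narvik.
Distance 3: reach Bergen.
Distance 4: reach Bodø.
The search is exhausted without reaching Ålesund; it lies in a different component.

No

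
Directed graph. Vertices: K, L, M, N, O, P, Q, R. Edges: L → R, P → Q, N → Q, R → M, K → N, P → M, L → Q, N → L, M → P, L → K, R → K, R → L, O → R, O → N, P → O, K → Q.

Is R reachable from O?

Yes

Explore from O.
Distance 1: reach N, R.
Found R.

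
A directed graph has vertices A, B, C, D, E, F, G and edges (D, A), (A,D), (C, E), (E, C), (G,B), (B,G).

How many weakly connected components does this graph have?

From A: component {A, D}.
From B: component {B, G}.
From C: component {C, E}.
From F: component {F}.
That's 4 components.

4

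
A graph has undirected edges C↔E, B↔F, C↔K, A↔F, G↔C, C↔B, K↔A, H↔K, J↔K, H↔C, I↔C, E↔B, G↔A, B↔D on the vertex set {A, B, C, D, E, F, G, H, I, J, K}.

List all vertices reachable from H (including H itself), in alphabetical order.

Start at H.
Its neighbours: C, K.
Then their neighbours: A, B, E, G, I, J.
Then next layer: D, F.
Every vertex is now reached.

A, B, C, D, E, F, G, H, I, J, K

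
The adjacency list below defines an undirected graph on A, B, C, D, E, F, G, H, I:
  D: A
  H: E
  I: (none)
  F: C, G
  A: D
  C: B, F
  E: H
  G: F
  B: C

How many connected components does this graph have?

4

From A: component {A, D}.
From B: component {B, C, F, G}.
From E: component {E, H}.
From I: component {I}.
That's 4 components.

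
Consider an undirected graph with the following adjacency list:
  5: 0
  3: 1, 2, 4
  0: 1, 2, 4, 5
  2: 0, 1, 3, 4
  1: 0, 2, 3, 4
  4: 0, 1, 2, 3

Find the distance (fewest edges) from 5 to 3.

Distance 0: 5.
Distance 1: 0.
Distance 2: 1, 2, 4.
Distance 3: 3 — contains 3.

3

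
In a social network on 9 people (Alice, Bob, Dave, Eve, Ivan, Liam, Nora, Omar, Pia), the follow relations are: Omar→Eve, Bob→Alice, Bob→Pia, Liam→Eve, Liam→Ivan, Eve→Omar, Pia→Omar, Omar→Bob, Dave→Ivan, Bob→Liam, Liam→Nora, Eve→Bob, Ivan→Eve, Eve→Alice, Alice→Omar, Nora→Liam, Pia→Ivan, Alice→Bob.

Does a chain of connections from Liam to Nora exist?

Yes

Explore from Liam.
Distance 1: reach Eve, Ivan, Nora.
Found Nora.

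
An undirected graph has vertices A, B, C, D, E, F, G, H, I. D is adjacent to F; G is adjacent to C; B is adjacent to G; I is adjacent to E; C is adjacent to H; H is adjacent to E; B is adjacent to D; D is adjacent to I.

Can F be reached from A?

No

A has no edges, so nothing is reachable from it.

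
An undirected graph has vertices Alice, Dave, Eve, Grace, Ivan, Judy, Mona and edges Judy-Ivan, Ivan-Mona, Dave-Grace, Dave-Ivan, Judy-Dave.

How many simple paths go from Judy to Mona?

Judy–Dave–Ivan–Mona
Judy–Ivan–Mona

2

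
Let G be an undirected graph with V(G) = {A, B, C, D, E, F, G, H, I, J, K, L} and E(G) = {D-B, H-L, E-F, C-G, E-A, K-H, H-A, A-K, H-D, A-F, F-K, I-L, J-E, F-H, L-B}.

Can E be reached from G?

No

Explore from G.
Distance 1: reach C.
The search is exhausted without reaching E; it lies in a different component.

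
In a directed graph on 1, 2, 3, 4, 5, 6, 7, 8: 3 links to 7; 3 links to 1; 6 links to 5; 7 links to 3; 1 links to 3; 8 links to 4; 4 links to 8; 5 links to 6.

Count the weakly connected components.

4

From 1: component {1, 3, 7}.
From 2: component {2}.
From 4: component {4, 8}.
From 5: component {5, 6}.
That's 4 components.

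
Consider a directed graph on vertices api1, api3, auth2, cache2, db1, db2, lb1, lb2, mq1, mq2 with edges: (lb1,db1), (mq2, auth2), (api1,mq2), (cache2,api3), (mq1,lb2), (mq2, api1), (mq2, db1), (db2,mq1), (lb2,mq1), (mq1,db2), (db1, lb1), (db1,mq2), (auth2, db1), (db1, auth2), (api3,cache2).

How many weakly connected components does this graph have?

3

From api1: component {api1, auth2, db1, lb1, mq2}.
From api3: component {api3, cache2}.
From db2: component {db2, lb2, mq1}.
That's 3 components.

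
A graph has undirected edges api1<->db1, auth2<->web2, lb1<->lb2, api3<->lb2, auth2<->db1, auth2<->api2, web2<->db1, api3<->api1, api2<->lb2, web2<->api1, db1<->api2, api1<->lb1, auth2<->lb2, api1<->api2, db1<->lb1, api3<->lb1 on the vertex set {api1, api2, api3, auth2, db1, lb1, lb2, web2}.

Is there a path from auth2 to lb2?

Explore from auth2.
Distance 1: reach api2, db1, lb2, web2.
Found lb2.

Yes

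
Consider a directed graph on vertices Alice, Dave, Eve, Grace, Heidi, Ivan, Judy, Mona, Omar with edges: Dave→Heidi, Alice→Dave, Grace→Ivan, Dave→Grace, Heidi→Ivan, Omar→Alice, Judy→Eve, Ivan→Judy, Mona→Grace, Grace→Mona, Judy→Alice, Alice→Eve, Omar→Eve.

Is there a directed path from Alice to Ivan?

Explore from Alice.
Distance 1: reach Dave, Eve.
Distance 2: reach Grace, Heidi.
Distance 3: reach Ivan, Mona.
Found Ivan.

Yes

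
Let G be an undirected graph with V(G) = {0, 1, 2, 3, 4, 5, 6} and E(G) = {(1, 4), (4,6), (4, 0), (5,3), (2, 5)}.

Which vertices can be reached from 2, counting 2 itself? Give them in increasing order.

Start at 2.
Its neighbours: 5.
Then their neighbours: 3.
Nothing further is reachable.

2, 3, 5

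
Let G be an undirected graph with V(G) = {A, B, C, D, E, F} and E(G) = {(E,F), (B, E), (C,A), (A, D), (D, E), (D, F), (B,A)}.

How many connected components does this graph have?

1

From A: component {A, B, C, D, E, F}.
That's 1 component.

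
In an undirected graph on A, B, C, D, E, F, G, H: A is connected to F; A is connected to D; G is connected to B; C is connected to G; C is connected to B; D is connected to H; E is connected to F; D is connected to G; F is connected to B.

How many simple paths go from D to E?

3

D–A–F–E
D–G–B–F–E
D–G–C–B–F–E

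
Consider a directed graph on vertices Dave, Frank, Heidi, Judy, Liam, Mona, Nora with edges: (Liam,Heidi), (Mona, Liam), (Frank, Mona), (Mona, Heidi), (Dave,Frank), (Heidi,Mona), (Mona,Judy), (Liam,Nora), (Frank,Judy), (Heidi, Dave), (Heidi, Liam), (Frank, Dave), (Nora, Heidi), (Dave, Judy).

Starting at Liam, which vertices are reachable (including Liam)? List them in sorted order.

Dave, Frank, Heidi, Judy, Liam, Mona, Nora

Start at Liam.
Its neighbours: Heidi, Nora.
Then their neighbours: Dave, Mona.
Then next layer: Frank, Judy.
Every vertex is now reached.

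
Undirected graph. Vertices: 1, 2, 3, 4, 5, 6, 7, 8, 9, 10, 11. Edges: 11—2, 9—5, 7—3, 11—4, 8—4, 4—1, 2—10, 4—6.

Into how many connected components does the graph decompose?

3

From 1: component {1, 2, 4, 6, 8, 10, 11}.
From 3: component {3, 7}.
From 5: component {5, 9}.
That's 3 components.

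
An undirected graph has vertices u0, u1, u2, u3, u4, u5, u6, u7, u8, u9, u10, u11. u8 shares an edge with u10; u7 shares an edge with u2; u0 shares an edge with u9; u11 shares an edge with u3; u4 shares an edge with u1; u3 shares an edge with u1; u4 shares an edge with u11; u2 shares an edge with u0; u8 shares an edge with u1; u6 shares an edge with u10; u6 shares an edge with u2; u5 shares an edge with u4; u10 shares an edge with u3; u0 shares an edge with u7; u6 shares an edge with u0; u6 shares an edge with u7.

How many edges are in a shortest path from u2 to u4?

Distance 0: u2.
Distance 1: u0, u6, u7.
Distance 2: u9, u10.
Distance 3: u3, u8.
Distance 4: u1, u11.
Distance 5: u4 — contains u4.

5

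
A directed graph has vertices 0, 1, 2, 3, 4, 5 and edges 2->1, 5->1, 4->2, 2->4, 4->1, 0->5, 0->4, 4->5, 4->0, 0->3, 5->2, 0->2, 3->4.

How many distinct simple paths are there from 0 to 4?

0→2→4
0→3→4
0→4
0→5→2→4

4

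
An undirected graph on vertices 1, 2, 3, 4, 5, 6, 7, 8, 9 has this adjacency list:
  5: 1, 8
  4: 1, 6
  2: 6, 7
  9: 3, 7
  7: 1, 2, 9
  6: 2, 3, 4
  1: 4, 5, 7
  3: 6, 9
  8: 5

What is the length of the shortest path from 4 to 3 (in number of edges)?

Distance 0: 4.
Distance 1: 1, 6.
Distance 2: 2, 3, 5, 7 — contains 3.

2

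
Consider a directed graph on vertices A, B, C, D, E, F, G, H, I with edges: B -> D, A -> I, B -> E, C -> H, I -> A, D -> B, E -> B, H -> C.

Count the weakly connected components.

5

From A: component {A, I}.
From B: component {B, D, E}.
From C: component {C, H}.
From F: component {F}.
From G: component {G}.
That's 5 components.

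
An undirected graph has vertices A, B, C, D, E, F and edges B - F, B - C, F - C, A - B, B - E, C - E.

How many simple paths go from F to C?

F–B–C
F–B–E–C
F–C

3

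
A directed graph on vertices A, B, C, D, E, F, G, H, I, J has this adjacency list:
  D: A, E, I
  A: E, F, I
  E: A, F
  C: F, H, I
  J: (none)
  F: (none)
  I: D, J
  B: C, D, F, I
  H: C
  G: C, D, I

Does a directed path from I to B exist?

Explore from I.
Distance 1: reach D, J.
Distance 2: reach A, E.
Distance 3: reach F.
The search from I is exhausted; no directed path reaches B.

No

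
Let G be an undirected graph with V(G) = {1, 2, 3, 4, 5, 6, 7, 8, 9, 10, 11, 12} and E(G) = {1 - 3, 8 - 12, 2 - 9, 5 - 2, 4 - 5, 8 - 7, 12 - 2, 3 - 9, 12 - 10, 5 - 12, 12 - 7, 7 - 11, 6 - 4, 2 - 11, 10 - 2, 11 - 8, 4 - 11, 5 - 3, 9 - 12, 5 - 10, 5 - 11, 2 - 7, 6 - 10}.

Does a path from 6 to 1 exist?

Yes

Explore from 6.
Distance 1: reach 4, 10.
Distance 2: reach 2, 5, 11, 12.
Distance 3: reach 3, 7, 8, 9.
Distance 4: reach 1.
Found 1.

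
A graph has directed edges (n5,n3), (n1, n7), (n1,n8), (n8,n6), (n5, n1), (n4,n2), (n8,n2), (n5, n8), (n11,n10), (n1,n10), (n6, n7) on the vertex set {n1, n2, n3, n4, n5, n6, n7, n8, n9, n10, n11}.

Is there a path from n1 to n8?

Explore from n1.
Distance 1: reach n7, n8, n10.
Found n8.

Yes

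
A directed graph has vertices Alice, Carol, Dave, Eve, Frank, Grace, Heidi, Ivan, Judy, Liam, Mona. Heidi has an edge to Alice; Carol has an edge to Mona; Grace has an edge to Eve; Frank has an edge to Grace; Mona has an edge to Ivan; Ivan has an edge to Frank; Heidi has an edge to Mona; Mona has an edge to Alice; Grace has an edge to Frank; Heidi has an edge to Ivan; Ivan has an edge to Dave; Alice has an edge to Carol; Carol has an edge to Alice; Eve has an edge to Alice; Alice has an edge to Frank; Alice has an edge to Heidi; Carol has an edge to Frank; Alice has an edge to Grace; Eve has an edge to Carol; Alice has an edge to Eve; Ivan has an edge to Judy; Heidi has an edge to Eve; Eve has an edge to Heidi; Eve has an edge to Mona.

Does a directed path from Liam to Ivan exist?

Liam has no outgoing edges, so nothing is reachable from it.

No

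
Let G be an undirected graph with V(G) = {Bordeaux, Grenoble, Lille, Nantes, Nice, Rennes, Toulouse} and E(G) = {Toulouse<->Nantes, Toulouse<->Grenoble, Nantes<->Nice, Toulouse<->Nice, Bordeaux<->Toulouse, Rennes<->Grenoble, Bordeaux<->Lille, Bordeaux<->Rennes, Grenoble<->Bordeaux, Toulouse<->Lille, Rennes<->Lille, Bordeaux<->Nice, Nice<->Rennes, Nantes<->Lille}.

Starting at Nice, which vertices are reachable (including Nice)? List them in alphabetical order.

Bordeaux, Grenoble, Lille, Nantes, Nice, Rennes, Toulouse

Start at Nice.
Its neighbours: Bordeaux, Nantes, Rennes, Toulouse.
Then their neighbours: Grenoble, Lille.
Every vertex is now reached.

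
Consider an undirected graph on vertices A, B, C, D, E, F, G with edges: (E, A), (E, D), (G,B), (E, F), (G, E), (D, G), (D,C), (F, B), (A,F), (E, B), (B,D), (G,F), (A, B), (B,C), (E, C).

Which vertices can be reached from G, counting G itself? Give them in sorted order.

Start at G.
Its neighbours: B, D, E, F.
Then their neighbours: A, C.
Every vertex is now reached.

A, B, C, D, E, F, G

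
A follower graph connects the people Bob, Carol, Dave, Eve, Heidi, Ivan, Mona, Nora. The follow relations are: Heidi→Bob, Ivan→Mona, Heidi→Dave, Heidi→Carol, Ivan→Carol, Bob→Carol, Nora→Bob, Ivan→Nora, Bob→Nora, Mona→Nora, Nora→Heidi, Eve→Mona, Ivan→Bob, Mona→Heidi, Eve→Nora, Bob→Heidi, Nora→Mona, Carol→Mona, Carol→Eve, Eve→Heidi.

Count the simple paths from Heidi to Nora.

Heidi→Bob→Carol→Eve→Mona→Nora
Heidi→Bob→Carol→Eve→Nora
Heidi→Bob→Carol→Mona→Nora
Heidi→Bob→Nora
Heidi→Carol→Eve→Mona→Nora
Heidi→Carol→Eve→Nora
Heidi→Carol→Mona→Nora

7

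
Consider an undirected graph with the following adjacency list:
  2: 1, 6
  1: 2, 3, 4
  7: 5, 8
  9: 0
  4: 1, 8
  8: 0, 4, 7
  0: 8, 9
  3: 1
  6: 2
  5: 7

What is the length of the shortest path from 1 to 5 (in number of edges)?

4

Distance 0: 1.
Distance 1: 2, 3, 4.
Distance 2: 6, 8.
Distance 3: 0, 7.
Distance 4: 5, 9 — contains 5.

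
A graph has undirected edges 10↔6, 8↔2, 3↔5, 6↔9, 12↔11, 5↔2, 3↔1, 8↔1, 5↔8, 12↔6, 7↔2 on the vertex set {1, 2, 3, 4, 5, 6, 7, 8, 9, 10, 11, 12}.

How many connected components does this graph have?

3

From 1: component {1, 2, 3, 5, 7, 8}.
From 4: component {4}.
From 6: component {6, 9, 10, 11, 12}.
That's 3 components.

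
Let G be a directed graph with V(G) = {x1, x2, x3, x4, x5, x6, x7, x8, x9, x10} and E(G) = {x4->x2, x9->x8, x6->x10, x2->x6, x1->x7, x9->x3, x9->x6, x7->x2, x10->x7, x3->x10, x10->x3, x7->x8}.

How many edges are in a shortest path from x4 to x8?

Distance 0: x4.
Distance 1: x2.
Distance 2: x6.
Distance 3: x10.
Distance 4: x3, x7.
Distance 5: x8 — contains x8.

5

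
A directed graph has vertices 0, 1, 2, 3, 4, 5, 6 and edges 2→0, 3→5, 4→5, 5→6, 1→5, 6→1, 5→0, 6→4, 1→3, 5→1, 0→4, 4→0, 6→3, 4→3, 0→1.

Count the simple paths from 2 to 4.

3

2→0→1→3→5→6→4
2→0→1→5→6→4
2→0→4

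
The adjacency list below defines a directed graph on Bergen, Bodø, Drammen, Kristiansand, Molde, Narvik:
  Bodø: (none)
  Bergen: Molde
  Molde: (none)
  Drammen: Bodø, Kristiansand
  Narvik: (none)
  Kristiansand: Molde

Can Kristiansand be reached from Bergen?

Explore from Bergen.
Distance 1: reach Molde.
The search from Bergen is exhausted; no directed path reaches Kristiansand.

No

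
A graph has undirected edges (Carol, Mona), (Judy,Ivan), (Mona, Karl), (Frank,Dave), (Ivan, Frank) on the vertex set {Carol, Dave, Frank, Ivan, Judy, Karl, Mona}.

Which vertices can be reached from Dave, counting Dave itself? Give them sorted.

Start at Dave.
Its neighbours: Frank.
Then their neighbours: Ivan.
Then next layer: Judy.
Nothing further is reachable.

Dave, Frank, Ivan, Judy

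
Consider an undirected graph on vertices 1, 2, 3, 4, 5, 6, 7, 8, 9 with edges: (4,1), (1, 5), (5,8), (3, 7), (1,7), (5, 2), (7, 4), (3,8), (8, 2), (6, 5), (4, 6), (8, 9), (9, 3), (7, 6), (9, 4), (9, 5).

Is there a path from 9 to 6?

Explore from 9.
Distance 1: reach 3, 4, 5, 8.
Distance 2: reach 1, 2, 6, 7.
Found 6.

Yes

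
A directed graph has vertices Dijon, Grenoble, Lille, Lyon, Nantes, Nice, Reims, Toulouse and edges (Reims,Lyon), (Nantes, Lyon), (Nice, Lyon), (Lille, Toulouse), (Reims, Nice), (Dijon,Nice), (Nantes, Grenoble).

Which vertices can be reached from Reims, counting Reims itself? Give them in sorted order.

Start at Reims.
Its neighbours: Lyon, Nice.
Nothing further is reachable.

Lyon, Nice, Reims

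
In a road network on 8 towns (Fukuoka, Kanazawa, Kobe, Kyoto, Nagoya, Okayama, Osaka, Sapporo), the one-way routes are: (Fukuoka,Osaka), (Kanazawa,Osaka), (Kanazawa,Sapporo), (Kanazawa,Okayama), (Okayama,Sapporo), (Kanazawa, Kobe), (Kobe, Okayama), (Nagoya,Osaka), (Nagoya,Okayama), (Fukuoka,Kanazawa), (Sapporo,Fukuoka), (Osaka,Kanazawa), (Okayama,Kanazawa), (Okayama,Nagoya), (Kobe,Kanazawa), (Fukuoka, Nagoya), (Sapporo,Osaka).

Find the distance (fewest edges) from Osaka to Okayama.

Distance 0: Osaka.
Distance 1: Kanazawa.
Distance 2: Kobe, Okayama, Sapporo — contains Okayama.

2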